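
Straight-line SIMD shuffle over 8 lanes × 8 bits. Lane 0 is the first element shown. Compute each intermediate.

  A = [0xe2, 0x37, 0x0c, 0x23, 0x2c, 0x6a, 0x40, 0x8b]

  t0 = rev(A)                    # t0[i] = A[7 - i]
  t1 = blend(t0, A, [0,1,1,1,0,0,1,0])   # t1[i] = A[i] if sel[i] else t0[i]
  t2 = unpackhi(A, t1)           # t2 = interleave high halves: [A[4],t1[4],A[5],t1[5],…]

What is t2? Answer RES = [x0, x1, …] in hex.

t0 = [0x8b, 0x40, 0x6a, 0x2c, 0x23, 0x0c, 0x37, 0xe2]
t1 = [0x8b, 0x37, 0x0c, 0x23, 0x23, 0x0c, 0x40, 0xe2]
t2 = [0x2c, 0x23, 0x6a, 0x0c, 0x40, 0x40, 0x8b, 0xe2]

RES = [0x2c, 0x23, 0x6a, 0x0c, 0x40, 0x40, 0x8b, 0xe2]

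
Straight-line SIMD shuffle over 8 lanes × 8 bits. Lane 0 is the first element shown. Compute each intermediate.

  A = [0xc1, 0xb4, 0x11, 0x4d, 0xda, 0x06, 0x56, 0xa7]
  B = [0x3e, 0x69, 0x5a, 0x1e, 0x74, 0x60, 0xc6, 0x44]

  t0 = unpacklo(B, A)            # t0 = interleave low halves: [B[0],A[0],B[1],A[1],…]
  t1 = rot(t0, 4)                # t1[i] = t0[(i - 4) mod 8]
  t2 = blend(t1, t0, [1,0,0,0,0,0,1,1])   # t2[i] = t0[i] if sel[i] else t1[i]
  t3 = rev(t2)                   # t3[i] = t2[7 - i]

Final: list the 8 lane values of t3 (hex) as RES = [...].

  t0: 3e c1 69 b4 5a 11 1e 4d
  t1: 5a 11 1e 4d 3e c1 69 b4
  t2: 3e 11 1e 4d 3e c1 1e 4d
  t3: 4d 1e c1 3e 4d 1e 11 3e

RES = [ 0x4d  0x1e  0xc1  0x3e  0x4d  0x1e  0x11  0x3e ]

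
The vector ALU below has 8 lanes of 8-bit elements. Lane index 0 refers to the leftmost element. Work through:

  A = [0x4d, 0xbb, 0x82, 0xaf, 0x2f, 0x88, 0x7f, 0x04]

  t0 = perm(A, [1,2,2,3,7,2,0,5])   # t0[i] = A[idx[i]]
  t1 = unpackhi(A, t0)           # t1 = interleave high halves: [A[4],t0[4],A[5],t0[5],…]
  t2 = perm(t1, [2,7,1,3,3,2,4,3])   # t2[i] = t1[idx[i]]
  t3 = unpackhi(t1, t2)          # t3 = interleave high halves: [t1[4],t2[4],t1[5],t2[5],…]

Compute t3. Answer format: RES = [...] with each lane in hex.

→ t0 |bb|82|82|af|04|82|4d|88|
→ t1 |2f|04|88|82|7f|4d|04|88|
→ t2 |88|88|04|82|82|88|7f|82|
→ t3 |7f|82|4d|88|04|7f|88|82|

RES = [ 0x7f  0x82  0x4d  0x88  0x04  0x7f  0x88  0x82 ]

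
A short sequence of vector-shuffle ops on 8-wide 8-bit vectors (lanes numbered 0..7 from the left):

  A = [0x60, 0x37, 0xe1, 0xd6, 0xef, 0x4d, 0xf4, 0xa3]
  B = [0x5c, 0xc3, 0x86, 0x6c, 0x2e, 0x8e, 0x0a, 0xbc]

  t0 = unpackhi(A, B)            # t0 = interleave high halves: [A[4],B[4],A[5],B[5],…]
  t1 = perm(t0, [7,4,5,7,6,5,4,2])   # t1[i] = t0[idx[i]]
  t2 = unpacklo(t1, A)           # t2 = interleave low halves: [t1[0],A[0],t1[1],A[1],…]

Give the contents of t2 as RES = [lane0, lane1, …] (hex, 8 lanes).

  t0: ef 2e 4d 8e f4 0a a3 bc
  t1: bc f4 0a bc a3 0a f4 4d
  t2: bc 60 f4 37 0a e1 bc d6

RES = [ 0xbc  0x60  0xf4  0x37  0x0a  0xe1  0xbc  0xd6 ]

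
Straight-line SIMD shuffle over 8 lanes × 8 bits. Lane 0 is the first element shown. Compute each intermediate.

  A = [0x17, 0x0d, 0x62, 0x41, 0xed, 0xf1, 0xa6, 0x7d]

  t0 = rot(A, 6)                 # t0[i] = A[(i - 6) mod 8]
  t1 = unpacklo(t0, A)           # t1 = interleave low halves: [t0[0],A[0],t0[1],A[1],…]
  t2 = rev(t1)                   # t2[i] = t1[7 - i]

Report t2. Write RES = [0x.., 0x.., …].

  t0: 62 41 ed f1 a6 7d 17 0d
  t1: 62 17 41 0d ed 62 f1 41
  t2: 41 f1 62 ed 0d 41 17 62

RES = [ 0x41  0xf1  0x62  0xed  0x0d  0x41  0x17  0x62 ]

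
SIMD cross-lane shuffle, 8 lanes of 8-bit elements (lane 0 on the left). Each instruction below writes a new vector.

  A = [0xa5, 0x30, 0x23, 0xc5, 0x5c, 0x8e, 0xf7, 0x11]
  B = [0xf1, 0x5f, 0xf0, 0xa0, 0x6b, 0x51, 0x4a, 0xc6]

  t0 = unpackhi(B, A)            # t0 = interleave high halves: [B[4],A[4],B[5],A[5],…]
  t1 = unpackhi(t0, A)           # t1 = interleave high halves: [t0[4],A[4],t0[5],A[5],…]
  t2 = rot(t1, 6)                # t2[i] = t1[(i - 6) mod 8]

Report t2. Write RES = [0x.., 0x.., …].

RES = [0xf7, 0x8e, 0xc6, 0xf7, 0x11, 0x11, 0x4a, 0x5c]

t0 = [0x6b, 0x5c, 0x51, 0x8e, 0x4a, 0xf7, 0xc6, 0x11]
t1 = [0x4a, 0x5c, 0xf7, 0x8e, 0xc6, 0xf7, 0x11, 0x11]
t2 = [0xf7, 0x8e, 0xc6, 0xf7, 0x11, 0x11, 0x4a, 0x5c]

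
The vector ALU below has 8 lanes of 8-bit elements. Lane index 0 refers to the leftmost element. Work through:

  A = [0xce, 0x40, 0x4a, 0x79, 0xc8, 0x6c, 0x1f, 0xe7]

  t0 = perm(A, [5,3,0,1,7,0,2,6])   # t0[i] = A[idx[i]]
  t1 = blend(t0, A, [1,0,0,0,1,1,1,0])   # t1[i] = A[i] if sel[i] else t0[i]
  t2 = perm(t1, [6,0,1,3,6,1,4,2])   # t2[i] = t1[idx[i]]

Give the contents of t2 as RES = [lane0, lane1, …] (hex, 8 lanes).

  t0: 6c 79 ce 40 e7 ce 4a 1f
  t1: ce 79 ce 40 c8 6c 1f 1f
  t2: 1f ce 79 40 1f 79 c8 ce

RES = [ 0x1f  0xce  0x79  0x40  0x1f  0x79  0xc8  0xce ]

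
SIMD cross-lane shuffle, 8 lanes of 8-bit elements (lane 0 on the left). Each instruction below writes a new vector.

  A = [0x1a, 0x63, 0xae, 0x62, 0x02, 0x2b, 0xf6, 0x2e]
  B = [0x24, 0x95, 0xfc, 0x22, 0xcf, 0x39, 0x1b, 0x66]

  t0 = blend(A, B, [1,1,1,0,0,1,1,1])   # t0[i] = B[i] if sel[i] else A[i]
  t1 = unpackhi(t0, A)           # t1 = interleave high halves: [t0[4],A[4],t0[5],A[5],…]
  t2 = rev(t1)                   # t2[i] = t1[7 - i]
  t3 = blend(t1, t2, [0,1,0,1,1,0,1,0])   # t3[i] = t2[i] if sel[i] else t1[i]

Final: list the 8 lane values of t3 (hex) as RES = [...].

t0 = [0x24, 0x95, 0xfc, 0x62, 0x02, 0x39, 0x1b, 0x66]
t1 = [0x02, 0x02, 0x39, 0x2b, 0x1b, 0xf6, 0x66, 0x2e]
t2 = [0x2e, 0x66, 0xf6, 0x1b, 0x2b, 0x39, 0x02, 0x02]
t3 = [0x02, 0x66, 0x39, 0x1b, 0x2b, 0xf6, 0x02, 0x2e]

RES = [ 0x02  0x66  0x39  0x1b  0x2b  0xf6  0x02  0x2e ]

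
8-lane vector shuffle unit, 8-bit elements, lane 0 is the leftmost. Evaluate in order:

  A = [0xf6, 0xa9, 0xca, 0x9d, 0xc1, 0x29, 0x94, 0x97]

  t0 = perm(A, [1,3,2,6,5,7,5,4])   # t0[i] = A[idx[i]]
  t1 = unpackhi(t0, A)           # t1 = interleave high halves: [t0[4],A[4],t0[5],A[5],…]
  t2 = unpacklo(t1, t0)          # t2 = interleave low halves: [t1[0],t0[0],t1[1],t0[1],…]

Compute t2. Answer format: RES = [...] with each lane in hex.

RES = [0x29, 0xa9, 0xc1, 0x9d, 0x97, 0xca, 0x29, 0x94]

t0 = [0xa9, 0x9d, 0xca, 0x94, 0x29, 0x97, 0x29, 0xc1]
t1 = [0x29, 0xc1, 0x97, 0x29, 0x29, 0x94, 0xc1, 0x97]
t2 = [0x29, 0xa9, 0xc1, 0x9d, 0x97, 0xca, 0x29, 0x94]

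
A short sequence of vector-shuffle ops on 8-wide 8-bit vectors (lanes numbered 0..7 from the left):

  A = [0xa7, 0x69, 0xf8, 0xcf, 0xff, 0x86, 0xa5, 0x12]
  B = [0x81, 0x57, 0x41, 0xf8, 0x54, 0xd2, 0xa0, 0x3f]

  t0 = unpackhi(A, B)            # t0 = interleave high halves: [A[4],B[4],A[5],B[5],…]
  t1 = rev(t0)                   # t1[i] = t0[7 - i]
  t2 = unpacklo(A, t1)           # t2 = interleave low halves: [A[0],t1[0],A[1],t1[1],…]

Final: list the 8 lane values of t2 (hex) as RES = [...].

RES = [0xa7, 0x3f, 0x69, 0x12, 0xf8, 0xa0, 0xcf, 0xa5]

→ t0 |ff|54|86|d2|a5|a0|12|3f|
→ t1 |3f|12|a0|a5|d2|86|54|ff|
→ t2 |a7|3f|69|12|f8|a0|cf|a5|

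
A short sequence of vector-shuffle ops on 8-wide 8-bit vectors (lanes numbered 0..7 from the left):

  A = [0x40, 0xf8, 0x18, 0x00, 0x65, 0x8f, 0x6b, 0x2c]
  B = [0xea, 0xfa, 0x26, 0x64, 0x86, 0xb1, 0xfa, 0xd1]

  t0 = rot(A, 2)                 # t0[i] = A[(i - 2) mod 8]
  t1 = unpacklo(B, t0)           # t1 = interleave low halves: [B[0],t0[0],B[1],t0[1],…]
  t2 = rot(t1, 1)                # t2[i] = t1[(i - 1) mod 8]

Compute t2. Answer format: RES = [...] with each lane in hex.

  t0: 6b 2c 40 f8 18 00 65 8f
  t1: ea 6b fa 2c 26 40 64 f8
  t2: f8 ea 6b fa 2c 26 40 64

RES = [ 0xf8  0xea  0x6b  0xfa  0x2c  0x26  0x40  0x64 ]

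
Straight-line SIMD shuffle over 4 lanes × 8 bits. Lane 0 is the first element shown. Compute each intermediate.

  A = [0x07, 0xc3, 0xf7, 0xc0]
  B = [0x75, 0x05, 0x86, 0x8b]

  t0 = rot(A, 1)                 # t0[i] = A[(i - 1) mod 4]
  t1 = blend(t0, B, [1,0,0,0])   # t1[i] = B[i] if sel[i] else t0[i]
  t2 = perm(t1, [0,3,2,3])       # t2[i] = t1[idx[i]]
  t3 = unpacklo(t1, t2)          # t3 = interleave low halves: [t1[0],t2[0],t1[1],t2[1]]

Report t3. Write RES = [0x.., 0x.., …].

  t0: c0 07 c3 f7
  t1: 75 07 c3 f7
  t2: 75 f7 c3 f7
  t3: 75 75 07 f7

RES = [0x75, 0x75, 0x07, 0xf7]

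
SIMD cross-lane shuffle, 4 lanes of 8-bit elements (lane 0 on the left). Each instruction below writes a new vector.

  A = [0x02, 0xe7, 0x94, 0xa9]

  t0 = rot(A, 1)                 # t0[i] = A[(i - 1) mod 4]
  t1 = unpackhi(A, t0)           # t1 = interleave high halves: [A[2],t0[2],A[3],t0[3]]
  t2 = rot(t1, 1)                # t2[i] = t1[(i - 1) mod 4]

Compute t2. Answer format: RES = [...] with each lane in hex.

t0 = [0xa9, 0x02, 0xe7, 0x94]
t1 = [0x94, 0xe7, 0xa9, 0x94]
t2 = [0x94, 0x94, 0xe7, 0xa9]

RES = [ 0x94  0x94  0xe7  0xa9 ]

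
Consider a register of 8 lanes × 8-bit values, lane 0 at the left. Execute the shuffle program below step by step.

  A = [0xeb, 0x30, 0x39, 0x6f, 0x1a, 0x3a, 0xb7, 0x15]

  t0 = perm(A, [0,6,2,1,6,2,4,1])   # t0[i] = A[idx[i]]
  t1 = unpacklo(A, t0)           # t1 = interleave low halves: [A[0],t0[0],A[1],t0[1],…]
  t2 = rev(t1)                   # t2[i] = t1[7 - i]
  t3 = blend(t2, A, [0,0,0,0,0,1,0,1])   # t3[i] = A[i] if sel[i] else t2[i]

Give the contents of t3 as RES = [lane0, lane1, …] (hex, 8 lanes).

  t0: eb b7 39 30 b7 39 1a 30
  t1: eb eb 30 b7 39 39 6f 30
  t2: 30 6f 39 39 b7 30 eb eb
  t3: 30 6f 39 39 b7 3a eb 15

RES = [ 0x30  0x6f  0x39  0x39  0xb7  0x3a  0xeb  0x15 ]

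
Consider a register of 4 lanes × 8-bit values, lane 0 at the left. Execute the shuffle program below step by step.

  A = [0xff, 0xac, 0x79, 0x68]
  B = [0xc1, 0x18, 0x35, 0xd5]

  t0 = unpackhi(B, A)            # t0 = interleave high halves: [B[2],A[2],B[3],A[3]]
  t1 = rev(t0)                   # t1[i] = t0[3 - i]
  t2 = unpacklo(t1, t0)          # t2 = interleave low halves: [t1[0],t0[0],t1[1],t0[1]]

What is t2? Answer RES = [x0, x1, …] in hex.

  t0: 35 79 d5 68
  t1: 68 d5 79 35
  t2: 68 35 d5 79

RES = [ 0x68  0x35  0xd5  0x79 ]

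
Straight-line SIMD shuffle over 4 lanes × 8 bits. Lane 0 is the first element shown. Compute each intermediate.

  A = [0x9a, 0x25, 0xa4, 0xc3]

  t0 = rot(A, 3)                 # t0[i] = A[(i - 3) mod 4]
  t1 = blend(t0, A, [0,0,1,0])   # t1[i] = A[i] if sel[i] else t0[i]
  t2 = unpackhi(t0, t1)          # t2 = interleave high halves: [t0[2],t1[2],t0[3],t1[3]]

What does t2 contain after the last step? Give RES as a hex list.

RES = [ 0xc3  0xa4  0x9a  0x9a ]

t0 = [0x25, 0xa4, 0xc3, 0x9a]
t1 = [0x25, 0xa4, 0xa4, 0x9a]
t2 = [0xc3, 0xa4, 0x9a, 0x9a]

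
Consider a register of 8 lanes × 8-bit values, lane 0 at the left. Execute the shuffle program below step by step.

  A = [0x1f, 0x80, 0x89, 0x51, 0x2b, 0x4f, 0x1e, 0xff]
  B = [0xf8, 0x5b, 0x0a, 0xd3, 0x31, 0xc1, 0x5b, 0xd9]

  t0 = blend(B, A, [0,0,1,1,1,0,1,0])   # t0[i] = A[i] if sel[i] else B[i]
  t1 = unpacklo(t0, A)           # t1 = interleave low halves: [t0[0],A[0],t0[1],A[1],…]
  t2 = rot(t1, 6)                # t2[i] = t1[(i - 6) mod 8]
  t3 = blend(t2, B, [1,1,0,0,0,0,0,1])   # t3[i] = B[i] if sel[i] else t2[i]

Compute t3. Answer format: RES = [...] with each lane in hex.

  t0: f8 5b 89 51 2b c1 1e d9
  t1: f8 1f 5b 80 89 89 51 51
  t2: 5b 80 89 89 51 51 f8 1f
  t3: f8 5b 89 89 51 51 f8 d9

RES = [ 0xf8  0x5b  0x89  0x89  0x51  0x51  0xf8  0xd9 ]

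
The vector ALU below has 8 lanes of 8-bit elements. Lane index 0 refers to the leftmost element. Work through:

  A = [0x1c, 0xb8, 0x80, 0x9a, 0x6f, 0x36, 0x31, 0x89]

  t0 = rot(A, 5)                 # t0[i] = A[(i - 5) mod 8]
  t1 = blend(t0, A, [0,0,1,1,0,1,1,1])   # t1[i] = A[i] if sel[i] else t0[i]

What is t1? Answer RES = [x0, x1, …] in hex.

  t0: 9a 6f 36 31 89 1c b8 80
  t1: 9a 6f 80 9a 89 36 31 89

RES = [0x9a, 0x6f, 0x80, 0x9a, 0x89, 0x36, 0x31, 0x89]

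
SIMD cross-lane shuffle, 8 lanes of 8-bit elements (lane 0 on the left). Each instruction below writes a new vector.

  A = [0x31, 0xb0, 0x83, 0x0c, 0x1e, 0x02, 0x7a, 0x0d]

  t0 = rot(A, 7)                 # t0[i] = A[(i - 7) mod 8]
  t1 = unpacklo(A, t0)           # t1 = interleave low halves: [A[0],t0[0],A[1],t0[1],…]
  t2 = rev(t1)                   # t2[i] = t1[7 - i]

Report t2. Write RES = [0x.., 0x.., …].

RES = [ 0x1e  0x0c  0x0c  0x83  0x83  0xb0  0xb0  0x31 ]

→ t0 |b0|83|0c|1e|02|7a|0d|31|
→ t1 |31|b0|b0|83|83|0c|0c|1e|
→ t2 |1e|0c|0c|83|83|b0|b0|31|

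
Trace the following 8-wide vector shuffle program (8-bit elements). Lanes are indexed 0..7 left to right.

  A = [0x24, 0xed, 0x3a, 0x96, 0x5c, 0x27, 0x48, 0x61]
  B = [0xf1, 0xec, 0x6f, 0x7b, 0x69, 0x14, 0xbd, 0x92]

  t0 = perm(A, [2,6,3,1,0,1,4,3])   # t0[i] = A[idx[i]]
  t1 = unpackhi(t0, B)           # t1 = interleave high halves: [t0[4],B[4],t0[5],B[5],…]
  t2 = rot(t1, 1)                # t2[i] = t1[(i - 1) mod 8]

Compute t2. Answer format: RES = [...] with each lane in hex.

t0 = [0x3a, 0x48, 0x96, 0xed, 0x24, 0xed, 0x5c, 0x96]
t1 = [0x24, 0x69, 0xed, 0x14, 0x5c, 0xbd, 0x96, 0x92]
t2 = [0x92, 0x24, 0x69, 0xed, 0x14, 0x5c, 0xbd, 0x96]

RES = [0x92, 0x24, 0x69, 0xed, 0x14, 0x5c, 0xbd, 0x96]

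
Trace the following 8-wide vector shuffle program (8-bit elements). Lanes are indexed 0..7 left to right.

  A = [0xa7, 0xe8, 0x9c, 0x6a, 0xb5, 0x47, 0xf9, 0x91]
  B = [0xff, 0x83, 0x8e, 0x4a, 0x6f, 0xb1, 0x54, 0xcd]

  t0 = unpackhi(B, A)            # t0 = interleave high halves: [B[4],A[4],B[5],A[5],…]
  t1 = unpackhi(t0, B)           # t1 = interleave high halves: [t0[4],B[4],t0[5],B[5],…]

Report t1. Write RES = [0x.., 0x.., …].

RES = [ 0x54  0x6f  0xf9  0xb1  0xcd  0x54  0x91  0xcd ]

t0 = [0x6f, 0xb5, 0xb1, 0x47, 0x54, 0xf9, 0xcd, 0x91]
t1 = [0x54, 0x6f, 0xf9, 0xb1, 0xcd, 0x54, 0x91, 0xcd]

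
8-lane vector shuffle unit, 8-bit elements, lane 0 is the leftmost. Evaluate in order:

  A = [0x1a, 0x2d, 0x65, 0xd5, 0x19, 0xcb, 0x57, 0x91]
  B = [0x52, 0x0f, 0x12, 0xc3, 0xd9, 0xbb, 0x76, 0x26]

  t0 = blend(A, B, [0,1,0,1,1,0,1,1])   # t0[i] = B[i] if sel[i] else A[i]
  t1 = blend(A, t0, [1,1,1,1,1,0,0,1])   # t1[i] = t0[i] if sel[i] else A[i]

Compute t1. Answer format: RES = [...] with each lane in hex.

RES = [0x1a, 0x0f, 0x65, 0xc3, 0xd9, 0xcb, 0x57, 0x26]

  t0: 1a 0f 65 c3 d9 cb 76 26
  t1: 1a 0f 65 c3 d9 cb 57 26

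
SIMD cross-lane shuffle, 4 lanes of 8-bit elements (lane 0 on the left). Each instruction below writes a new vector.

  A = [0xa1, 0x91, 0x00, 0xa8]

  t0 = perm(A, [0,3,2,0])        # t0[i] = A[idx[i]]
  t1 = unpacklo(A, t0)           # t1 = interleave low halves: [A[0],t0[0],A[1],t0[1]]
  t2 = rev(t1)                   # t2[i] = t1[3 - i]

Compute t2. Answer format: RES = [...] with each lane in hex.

RES = [0xa8, 0x91, 0xa1, 0xa1]

t0 = [0xa1, 0xa8, 0x00, 0xa1]
t1 = [0xa1, 0xa1, 0x91, 0xa8]
t2 = [0xa8, 0x91, 0xa1, 0xa1]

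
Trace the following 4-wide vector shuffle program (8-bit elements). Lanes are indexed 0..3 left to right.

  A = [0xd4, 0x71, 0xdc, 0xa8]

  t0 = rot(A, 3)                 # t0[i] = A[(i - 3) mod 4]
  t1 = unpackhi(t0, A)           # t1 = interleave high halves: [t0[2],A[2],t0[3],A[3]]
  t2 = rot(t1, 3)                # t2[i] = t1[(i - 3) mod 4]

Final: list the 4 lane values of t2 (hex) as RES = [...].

  t0: 71 dc a8 d4
  t1: a8 dc d4 a8
  t2: dc d4 a8 a8

RES = [ 0xdc  0xd4  0xa8  0xa8 ]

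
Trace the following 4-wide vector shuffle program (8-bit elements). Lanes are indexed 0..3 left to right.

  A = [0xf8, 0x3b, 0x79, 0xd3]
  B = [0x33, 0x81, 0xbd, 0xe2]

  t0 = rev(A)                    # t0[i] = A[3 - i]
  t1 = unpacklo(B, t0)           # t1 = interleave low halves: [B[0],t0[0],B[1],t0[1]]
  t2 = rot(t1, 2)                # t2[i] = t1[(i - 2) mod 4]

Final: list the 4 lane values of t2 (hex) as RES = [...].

→ t0 |d3|79|3b|f8|
→ t1 |33|d3|81|79|
→ t2 |81|79|33|d3|

RES = [0x81, 0x79, 0x33, 0xd3]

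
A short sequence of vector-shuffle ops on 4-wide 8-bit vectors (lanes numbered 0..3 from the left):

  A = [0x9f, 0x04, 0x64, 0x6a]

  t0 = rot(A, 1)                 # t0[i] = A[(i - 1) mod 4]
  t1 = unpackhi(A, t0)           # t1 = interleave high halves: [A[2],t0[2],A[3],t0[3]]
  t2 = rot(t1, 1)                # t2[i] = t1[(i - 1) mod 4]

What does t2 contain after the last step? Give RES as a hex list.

RES = [0x64, 0x64, 0x04, 0x6a]

t0 = [0x6a, 0x9f, 0x04, 0x64]
t1 = [0x64, 0x04, 0x6a, 0x64]
t2 = [0x64, 0x64, 0x04, 0x6a]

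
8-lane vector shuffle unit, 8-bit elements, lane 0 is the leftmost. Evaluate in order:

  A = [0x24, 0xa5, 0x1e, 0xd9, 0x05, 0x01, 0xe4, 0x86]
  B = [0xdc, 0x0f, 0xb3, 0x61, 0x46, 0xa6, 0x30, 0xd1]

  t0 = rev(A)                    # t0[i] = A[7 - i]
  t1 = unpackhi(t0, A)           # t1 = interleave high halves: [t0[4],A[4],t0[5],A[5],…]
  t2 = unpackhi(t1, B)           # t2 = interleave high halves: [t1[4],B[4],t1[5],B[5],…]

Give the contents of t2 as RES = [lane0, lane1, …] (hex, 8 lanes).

RES = [ 0xa5  0x46  0xe4  0xa6  0x24  0x30  0x86  0xd1 ]

→ t0 |86|e4|01|05|d9|1e|a5|24|
→ t1 |d9|05|1e|01|a5|e4|24|86|
→ t2 |a5|46|e4|a6|24|30|86|d1|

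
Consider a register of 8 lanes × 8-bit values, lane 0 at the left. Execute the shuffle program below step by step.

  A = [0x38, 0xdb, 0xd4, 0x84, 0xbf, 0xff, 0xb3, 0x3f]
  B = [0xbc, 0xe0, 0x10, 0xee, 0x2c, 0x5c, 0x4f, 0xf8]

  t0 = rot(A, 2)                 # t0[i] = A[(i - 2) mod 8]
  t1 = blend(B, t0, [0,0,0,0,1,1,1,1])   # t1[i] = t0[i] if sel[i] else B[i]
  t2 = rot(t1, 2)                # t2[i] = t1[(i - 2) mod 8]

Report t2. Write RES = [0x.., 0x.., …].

t0 = [0xb3, 0x3f, 0x38, 0xdb, 0xd4, 0x84, 0xbf, 0xff]
t1 = [0xbc, 0xe0, 0x10, 0xee, 0xd4, 0x84, 0xbf, 0xff]
t2 = [0xbf, 0xff, 0xbc, 0xe0, 0x10, 0xee, 0xd4, 0x84]

RES = [0xbf, 0xff, 0xbc, 0xe0, 0x10, 0xee, 0xd4, 0x84]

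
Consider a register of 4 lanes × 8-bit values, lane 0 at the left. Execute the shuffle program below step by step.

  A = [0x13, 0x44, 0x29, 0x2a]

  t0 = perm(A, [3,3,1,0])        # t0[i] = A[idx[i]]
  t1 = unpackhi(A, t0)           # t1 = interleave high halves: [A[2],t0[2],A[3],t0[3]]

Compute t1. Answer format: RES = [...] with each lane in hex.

  t0: 2a 2a 44 13
  t1: 29 44 2a 13

RES = [ 0x29  0x44  0x2a  0x13 ]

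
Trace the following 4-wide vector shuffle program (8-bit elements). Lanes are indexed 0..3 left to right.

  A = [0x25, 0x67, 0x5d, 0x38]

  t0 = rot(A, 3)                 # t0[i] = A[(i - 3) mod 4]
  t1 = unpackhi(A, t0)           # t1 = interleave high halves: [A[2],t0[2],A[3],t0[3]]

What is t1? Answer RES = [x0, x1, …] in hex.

t0 = [0x67, 0x5d, 0x38, 0x25]
t1 = [0x5d, 0x38, 0x38, 0x25]

RES = [ 0x5d  0x38  0x38  0x25 ]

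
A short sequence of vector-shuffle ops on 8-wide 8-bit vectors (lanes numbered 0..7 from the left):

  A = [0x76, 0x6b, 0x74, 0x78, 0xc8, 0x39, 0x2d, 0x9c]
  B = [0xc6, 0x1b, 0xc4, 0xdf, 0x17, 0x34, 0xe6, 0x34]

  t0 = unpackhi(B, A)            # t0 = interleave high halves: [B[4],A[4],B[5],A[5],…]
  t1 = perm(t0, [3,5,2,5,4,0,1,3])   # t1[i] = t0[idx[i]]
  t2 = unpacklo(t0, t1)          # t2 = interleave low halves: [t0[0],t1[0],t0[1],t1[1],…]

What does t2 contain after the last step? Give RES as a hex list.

t0 = [0x17, 0xc8, 0x34, 0x39, 0xe6, 0x2d, 0x34, 0x9c]
t1 = [0x39, 0x2d, 0x34, 0x2d, 0xe6, 0x17, 0xc8, 0x39]
t2 = [0x17, 0x39, 0xc8, 0x2d, 0x34, 0x34, 0x39, 0x2d]

RES = [0x17, 0x39, 0xc8, 0x2d, 0x34, 0x34, 0x39, 0x2d]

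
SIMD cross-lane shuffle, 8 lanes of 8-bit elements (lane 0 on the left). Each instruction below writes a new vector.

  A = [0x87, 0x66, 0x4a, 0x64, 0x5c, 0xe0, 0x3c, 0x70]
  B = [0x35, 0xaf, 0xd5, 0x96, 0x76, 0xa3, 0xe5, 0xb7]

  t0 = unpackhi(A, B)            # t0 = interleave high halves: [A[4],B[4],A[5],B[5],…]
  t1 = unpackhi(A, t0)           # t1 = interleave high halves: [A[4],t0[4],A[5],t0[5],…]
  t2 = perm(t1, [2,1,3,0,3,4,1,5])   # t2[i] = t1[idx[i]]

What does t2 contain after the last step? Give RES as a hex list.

t0 = [0x5c, 0x76, 0xe0, 0xa3, 0x3c, 0xe5, 0x70, 0xb7]
t1 = [0x5c, 0x3c, 0xe0, 0xe5, 0x3c, 0x70, 0x70, 0xb7]
t2 = [0xe0, 0x3c, 0xe5, 0x5c, 0xe5, 0x3c, 0x3c, 0x70]

RES = [0xe0, 0x3c, 0xe5, 0x5c, 0xe5, 0x3c, 0x3c, 0x70]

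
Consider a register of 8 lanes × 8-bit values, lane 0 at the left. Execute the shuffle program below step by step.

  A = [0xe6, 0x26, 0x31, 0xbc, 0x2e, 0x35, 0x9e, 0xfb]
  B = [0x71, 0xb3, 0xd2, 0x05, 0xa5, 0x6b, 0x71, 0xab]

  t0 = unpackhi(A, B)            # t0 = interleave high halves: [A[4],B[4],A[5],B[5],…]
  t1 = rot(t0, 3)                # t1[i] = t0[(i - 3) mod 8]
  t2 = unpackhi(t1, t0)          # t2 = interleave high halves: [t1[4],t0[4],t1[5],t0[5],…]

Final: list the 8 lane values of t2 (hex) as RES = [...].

t0 = [0x2e, 0xa5, 0x35, 0x6b, 0x9e, 0x71, 0xfb, 0xab]
t1 = [0x71, 0xfb, 0xab, 0x2e, 0xa5, 0x35, 0x6b, 0x9e]
t2 = [0xa5, 0x9e, 0x35, 0x71, 0x6b, 0xfb, 0x9e, 0xab]

RES = [ 0xa5  0x9e  0x35  0x71  0x6b  0xfb  0x9e  0xab ]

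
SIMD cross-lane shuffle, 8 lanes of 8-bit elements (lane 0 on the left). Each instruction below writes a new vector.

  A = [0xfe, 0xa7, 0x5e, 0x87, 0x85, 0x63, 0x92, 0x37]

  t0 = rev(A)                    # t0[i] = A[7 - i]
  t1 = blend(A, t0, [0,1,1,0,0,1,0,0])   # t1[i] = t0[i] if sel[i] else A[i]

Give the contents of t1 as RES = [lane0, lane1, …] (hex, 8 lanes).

  t0: 37 92 63 85 87 5e a7 fe
  t1: fe 92 63 87 85 5e 92 37

RES = [ 0xfe  0x92  0x63  0x87  0x85  0x5e  0x92  0x37 ]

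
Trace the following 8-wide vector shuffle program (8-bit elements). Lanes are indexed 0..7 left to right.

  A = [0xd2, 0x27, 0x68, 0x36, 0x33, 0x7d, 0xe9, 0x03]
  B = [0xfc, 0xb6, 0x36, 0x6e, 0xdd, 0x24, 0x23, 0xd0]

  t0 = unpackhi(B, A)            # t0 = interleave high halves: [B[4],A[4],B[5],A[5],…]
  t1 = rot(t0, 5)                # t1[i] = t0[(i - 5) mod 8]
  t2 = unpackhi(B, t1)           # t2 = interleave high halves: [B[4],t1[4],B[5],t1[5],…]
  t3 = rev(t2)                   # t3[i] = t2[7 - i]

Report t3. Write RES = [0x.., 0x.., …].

RES = [0x24, 0xd0, 0x33, 0x23, 0xdd, 0x24, 0x03, 0xdd]

t0 = [0xdd, 0x33, 0x24, 0x7d, 0x23, 0xe9, 0xd0, 0x03]
t1 = [0x7d, 0x23, 0xe9, 0xd0, 0x03, 0xdd, 0x33, 0x24]
t2 = [0xdd, 0x03, 0x24, 0xdd, 0x23, 0x33, 0xd0, 0x24]
t3 = [0x24, 0xd0, 0x33, 0x23, 0xdd, 0x24, 0x03, 0xdd]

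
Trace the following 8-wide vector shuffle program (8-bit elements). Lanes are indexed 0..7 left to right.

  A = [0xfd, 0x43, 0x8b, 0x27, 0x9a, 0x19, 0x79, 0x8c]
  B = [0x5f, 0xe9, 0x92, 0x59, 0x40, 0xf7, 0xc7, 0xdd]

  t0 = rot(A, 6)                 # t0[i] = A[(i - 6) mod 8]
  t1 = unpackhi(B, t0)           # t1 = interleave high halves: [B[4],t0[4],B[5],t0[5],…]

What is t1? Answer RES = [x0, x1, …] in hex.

→ t0 |8b|27|9a|19|79|8c|fd|43|
→ t1 |40|79|f7|8c|c7|fd|dd|43|

RES = [ 0x40  0x79  0xf7  0x8c  0xc7  0xfd  0xdd  0x43 ]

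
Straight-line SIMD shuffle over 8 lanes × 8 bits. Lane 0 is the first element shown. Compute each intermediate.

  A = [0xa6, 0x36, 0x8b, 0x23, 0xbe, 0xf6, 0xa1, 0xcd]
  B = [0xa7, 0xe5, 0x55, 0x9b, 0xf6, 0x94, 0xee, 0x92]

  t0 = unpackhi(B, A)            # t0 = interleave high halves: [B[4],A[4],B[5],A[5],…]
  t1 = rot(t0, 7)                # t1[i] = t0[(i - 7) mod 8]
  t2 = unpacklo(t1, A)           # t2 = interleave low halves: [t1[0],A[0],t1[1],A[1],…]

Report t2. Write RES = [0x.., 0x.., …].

  t0: f6 be 94 f6 ee a1 92 cd
  t1: be 94 f6 ee a1 92 cd f6
  t2: be a6 94 36 f6 8b ee 23

RES = [ 0xbe  0xa6  0x94  0x36  0xf6  0x8b  0xee  0x23 ]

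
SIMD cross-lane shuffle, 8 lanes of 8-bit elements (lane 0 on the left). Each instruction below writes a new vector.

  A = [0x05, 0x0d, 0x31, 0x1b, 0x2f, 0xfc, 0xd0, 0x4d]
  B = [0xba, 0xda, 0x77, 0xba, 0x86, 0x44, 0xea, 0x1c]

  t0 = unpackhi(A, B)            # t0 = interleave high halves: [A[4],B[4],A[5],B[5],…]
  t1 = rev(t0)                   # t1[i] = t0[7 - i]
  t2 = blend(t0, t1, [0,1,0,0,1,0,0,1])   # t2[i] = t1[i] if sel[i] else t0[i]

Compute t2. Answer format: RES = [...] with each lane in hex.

→ t0 |2f|86|fc|44|d0|ea|4d|1c|
→ t1 |1c|4d|ea|d0|44|fc|86|2f|
→ t2 |2f|4d|fc|44|44|ea|4d|2f|

RES = [0x2f, 0x4d, 0xfc, 0x44, 0x44, 0xea, 0x4d, 0x2f]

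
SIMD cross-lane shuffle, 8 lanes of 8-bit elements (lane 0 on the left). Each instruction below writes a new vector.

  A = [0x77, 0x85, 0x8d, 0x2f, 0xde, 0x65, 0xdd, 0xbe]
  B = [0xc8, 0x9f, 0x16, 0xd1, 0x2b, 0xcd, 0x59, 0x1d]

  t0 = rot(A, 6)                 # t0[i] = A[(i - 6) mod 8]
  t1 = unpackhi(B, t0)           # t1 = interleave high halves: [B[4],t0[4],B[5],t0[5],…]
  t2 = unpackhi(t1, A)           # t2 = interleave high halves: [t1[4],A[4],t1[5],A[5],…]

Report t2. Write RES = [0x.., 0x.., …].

RES = [ 0x59  0xde  0x77  0x65  0x1d  0xdd  0x85  0xbe ]

t0 = [0x8d, 0x2f, 0xde, 0x65, 0xdd, 0xbe, 0x77, 0x85]
t1 = [0x2b, 0xdd, 0xcd, 0xbe, 0x59, 0x77, 0x1d, 0x85]
t2 = [0x59, 0xde, 0x77, 0x65, 0x1d, 0xdd, 0x85, 0xbe]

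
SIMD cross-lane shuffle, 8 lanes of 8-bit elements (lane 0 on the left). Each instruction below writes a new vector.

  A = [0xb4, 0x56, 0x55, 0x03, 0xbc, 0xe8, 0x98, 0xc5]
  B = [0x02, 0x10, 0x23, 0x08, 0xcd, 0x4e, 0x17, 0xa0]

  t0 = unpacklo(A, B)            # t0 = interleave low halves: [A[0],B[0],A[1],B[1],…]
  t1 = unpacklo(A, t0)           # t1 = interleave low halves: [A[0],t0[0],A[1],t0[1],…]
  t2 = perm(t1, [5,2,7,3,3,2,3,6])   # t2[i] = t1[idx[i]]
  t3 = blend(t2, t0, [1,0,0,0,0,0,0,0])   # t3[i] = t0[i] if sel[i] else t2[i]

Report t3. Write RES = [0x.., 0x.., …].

→ t0 |b4|02|56|10|55|23|03|08|
→ t1 |b4|b4|56|02|55|56|03|10|
→ t2 |56|56|10|02|02|56|02|03|
→ t3 |b4|56|10|02|02|56|02|03|

RES = [0xb4, 0x56, 0x10, 0x02, 0x02, 0x56, 0x02, 0x03]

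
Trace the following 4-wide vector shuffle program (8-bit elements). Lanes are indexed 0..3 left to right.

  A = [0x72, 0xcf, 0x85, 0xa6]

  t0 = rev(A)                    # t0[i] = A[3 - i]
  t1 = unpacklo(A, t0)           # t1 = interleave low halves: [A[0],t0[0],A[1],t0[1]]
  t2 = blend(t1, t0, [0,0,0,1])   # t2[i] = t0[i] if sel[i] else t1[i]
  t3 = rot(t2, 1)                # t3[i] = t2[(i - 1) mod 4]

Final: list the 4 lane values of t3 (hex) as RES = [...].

RES = [0x72, 0x72, 0xa6, 0xcf]

  t0: a6 85 cf 72
  t1: 72 a6 cf 85
  t2: 72 a6 cf 72
  t3: 72 72 a6 cf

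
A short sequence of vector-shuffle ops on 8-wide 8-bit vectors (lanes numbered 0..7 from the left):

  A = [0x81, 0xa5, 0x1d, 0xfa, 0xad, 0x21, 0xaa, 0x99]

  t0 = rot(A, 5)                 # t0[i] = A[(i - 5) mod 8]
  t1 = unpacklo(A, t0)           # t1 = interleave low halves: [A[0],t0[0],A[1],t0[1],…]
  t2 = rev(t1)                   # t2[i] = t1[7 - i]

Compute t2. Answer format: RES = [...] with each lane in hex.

RES = [ 0xaa  0xfa  0x21  0x1d  0xad  0xa5  0xfa  0x81 ]

→ t0 |fa|ad|21|aa|99|81|a5|1d|
→ t1 |81|fa|a5|ad|1d|21|fa|aa|
→ t2 |aa|fa|21|1d|ad|a5|fa|81|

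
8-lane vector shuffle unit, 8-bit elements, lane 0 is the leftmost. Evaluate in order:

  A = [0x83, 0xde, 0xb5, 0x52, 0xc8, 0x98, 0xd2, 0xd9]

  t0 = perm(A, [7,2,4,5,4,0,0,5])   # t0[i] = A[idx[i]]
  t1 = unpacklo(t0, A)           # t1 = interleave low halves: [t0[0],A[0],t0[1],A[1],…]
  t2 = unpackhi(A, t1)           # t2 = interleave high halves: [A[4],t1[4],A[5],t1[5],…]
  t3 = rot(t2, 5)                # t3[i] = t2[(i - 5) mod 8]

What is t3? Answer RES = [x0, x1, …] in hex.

RES = [0xb5, 0xd2, 0x98, 0xd9, 0x52, 0xc8, 0xc8, 0x98]

t0 = [0xd9, 0xb5, 0xc8, 0x98, 0xc8, 0x83, 0x83, 0x98]
t1 = [0xd9, 0x83, 0xb5, 0xde, 0xc8, 0xb5, 0x98, 0x52]
t2 = [0xc8, 0xc8, 0x98, 0xb5, 0xd2, 0x98, 0xd9, 0x52]
t3 = [0xb5, 0xd2, 0x98, 0xd9, 0x52, 0xc8, 0xc8, 0x98]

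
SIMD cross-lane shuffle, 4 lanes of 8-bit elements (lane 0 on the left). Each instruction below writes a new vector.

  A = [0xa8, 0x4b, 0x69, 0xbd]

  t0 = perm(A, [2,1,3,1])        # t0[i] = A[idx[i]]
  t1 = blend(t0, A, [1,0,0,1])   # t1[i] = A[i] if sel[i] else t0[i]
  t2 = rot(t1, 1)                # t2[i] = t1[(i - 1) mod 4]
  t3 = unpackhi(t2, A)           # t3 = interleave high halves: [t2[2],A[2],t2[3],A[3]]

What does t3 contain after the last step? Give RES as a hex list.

t0 = [0x69, 0x4b, 0xbd, 0x4b]
t1 = [0xa8, 0x4b, 0xbd, 0xbd]
t2 = [0xbd, 0xa8, 0x4b, 0xbd]
t3 = [0x4b, 0x69, 0xbd, 0xbd]

RES = [ 0x4b  0x69  0xbd  0xbd ]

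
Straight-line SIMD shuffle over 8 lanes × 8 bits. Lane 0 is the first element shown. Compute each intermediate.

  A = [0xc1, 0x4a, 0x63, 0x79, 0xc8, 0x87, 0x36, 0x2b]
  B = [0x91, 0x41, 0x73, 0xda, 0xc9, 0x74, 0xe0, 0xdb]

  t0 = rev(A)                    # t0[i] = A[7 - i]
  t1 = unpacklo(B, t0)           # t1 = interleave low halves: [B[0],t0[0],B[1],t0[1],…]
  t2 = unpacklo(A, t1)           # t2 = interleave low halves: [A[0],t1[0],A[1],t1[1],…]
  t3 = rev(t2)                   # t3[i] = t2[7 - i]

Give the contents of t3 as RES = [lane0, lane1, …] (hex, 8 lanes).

RES = [ 0x36  0x79  0x41  0x63  0x2b  0x4a  0x91  0xc1 ]

  t0: 2b 36 87 c8 79 63 4a c1
  t1: 91 2b 41 36 73 87 da c8
  t2: c1 91 4a 2b 63 41 79 36
  t3: 36 79 41 63 2b 4a 91 c1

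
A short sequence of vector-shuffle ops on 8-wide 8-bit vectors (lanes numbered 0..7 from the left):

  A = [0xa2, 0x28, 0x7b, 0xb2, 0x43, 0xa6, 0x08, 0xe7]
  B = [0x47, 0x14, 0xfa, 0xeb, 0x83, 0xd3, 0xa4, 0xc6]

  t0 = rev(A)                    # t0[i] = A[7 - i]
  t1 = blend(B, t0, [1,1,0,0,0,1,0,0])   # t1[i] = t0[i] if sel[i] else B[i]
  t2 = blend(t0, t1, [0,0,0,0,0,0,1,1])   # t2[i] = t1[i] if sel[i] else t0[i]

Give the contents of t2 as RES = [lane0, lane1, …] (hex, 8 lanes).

→ t0 |e7|08|a6|43|b2|7b|28|a2|
→ t1 |e7|08|fa|eb|83|7b|a4|c6|
→ t2 |e7|08|a6|43|b2|7b|a4|c6|

RES = [ 0xe7  0x08  0xa6  0x43  0xb2  0x7b  0xa4  0xc6 ]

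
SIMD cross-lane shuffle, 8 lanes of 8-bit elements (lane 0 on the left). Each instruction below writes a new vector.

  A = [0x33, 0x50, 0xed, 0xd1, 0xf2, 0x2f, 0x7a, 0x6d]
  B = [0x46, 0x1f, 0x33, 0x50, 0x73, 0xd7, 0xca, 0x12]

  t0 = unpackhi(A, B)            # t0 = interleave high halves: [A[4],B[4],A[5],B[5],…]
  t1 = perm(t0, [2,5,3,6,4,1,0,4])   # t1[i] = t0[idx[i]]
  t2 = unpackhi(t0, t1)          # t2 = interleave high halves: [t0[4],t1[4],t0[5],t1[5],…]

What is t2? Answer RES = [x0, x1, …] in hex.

t0 = [0xf2, 0x73, 0x2f, 0xd7, 0x7a, 0xca, 0x6d, 0x12]
t1 = [0x2f, 0xca, 0xd7, 0x6d, 0x7a, 0x73, 0xf2, 0x7a]
t2 = [0x7a, 0x7a, 0xca, 0x73, 0x6d, 0xf2, 0x12, 0x7a]

RES = [ 0x7a  0x7a  0xca  0x73  0x6d  0xf2  0x12  0x7a ]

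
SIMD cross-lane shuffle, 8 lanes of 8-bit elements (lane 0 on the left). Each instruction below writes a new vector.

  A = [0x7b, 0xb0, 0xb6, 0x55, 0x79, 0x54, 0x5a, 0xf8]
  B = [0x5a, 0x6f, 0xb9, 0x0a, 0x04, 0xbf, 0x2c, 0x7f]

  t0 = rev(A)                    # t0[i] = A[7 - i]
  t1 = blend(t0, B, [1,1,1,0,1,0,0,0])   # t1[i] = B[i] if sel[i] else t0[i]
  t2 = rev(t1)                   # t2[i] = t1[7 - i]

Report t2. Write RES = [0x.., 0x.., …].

→ t0 |f8|5a|54|79|55|b6|b0|7b|
→ t1 |5a|6f|b9|79|04|b6|b0|7b|
→ t2 |7b|b0|b6|04|79|b9|6f|5a|

RES = [0x7b, 0xb0, 0xb6, 0x04, 0x79, 0xb9, 0x6f, 0x5a]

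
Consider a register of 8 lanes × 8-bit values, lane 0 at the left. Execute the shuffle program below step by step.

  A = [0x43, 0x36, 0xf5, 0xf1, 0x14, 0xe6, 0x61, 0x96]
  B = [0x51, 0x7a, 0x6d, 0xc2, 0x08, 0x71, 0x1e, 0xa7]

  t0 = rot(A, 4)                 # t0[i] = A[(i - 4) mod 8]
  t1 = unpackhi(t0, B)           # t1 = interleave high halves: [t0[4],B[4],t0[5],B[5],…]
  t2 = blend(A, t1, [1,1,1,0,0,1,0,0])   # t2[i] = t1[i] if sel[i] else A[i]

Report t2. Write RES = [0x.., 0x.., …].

RES = [ 0x43  0x08  0x36  0xf1  0x14  0x1e  0x61  0x96 ]

t0 = [0x14, 0xe6, 0x61, 0x96, 0x43, 0x36, 0xf5, 0xf1]
t1 = [0x43, 0x08, 0x36, 0x71, 0xf5, 0x1e, 0xf1, 0xa7]
t2 = [0x43, 0x08, 0x36, 0xf1, 0x14, 0x1e, 0x61, 0x96]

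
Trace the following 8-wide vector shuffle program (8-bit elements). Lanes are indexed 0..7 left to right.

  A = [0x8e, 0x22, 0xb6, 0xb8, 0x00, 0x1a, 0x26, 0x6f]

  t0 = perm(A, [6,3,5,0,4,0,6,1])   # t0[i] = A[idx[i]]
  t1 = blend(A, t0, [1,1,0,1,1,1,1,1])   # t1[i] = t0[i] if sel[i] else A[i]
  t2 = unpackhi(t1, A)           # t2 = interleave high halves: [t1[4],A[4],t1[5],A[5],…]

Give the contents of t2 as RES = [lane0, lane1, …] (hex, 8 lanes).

RES = [0x00, 0x00, 0x8e, 0x1a, 0x26, 0x26, 0x22, 0x6f]

t0 = [0x26, 0xb8, 0x1a, 0x8e, 0x00, 0x8e, 0x26, 0x22]
t1 = [0x26, 0xb8, 0xb6, 0x8e, 0x00, 0x8e, 0x26, 0x22]
t2 = [0x00, 0x00, 0x8e, 0x1a, 0x26, 0x26, 0x22, 0x6f]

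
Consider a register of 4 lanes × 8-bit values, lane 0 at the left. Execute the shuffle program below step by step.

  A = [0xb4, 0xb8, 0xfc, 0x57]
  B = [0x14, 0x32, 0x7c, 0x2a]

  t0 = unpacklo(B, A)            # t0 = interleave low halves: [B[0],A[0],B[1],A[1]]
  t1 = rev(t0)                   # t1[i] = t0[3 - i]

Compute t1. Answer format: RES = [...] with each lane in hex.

RES = [ 0xb8  0x32  0xb4  0x14 ]

t0 = [0x14, 0xb4, 0x32, 0xb8]
t1 = [0xb8, 0x32, 0xb4, 0x14]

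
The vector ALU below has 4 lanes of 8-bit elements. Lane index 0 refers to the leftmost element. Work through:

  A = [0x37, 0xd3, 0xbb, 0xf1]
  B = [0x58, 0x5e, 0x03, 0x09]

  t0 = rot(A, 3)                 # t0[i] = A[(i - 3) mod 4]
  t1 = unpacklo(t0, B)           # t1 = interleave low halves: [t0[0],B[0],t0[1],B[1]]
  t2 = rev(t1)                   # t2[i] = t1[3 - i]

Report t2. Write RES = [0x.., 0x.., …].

  t0: d3 bb f1 37
  t1: d3 58 bb 5e
  t2: 5e bb 58 d3

RES = [ 0x5e  0xbb  0x58  0xd3 ]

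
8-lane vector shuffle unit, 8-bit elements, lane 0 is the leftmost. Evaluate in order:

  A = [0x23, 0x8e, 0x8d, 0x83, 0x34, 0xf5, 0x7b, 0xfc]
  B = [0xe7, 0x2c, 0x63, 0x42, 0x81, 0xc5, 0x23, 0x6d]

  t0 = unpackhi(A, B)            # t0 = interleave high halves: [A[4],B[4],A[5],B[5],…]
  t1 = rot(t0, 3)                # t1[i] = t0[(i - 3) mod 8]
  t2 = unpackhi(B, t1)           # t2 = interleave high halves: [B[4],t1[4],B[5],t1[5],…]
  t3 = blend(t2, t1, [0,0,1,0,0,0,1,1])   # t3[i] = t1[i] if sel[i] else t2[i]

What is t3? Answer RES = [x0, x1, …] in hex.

→ t0 |34|81|f5|c5|7b|23|fc|6d|
→ t1 |23|fc|6d|34|81|f5|c5|7b|
→ t2 |81|81|c5|f5|23|c5|6d|7b|
→ t3 |81|81|6d|f5|23|c5|c5|7b|

RES = [0x81, 0x81, 0x6d, 0xf5, 0x23, 0xc5, 0xc5, 0x7b]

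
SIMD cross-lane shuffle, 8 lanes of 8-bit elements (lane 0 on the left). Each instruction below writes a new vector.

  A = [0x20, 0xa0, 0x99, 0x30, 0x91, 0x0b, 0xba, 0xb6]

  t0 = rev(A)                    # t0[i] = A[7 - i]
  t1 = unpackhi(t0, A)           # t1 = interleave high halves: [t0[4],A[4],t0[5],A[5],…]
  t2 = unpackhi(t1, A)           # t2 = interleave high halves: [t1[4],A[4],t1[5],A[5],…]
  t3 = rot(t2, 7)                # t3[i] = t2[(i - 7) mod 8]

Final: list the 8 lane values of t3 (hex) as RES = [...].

RES = [0x91, 0xba, 0x0b, 0x20, 0xba, 0xb6, 0xb6, 0xa0]

→ t0 |b6|ba|0b|91|30|99|a0|20|
→ t1 |30|91|99|0b|a0|ba|20|b6|
→ t2 |a0|91|ba|0b|20|ba|b6|b6|
→ t3 |91|ba|0b|20|ba|b6|b6|a0|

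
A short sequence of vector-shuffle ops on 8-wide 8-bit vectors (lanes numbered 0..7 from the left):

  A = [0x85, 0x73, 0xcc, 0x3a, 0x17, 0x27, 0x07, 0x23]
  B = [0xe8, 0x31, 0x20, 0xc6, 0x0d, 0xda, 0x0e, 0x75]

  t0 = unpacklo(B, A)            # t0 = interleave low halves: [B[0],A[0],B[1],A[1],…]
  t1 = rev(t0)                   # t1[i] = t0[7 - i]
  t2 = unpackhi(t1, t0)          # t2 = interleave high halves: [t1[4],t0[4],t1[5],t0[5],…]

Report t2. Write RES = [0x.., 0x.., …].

RES = [ 0x73  0x20  0x31  0xcc  0x85  0xc6  0xe8  0x3a ]

  t0: e8 85 31 73 20 cc c6 3a
  t1: 3a c6 cc 20 73 31 85 e8
  t2: 73 20 31 cc 85 c6 e8 3a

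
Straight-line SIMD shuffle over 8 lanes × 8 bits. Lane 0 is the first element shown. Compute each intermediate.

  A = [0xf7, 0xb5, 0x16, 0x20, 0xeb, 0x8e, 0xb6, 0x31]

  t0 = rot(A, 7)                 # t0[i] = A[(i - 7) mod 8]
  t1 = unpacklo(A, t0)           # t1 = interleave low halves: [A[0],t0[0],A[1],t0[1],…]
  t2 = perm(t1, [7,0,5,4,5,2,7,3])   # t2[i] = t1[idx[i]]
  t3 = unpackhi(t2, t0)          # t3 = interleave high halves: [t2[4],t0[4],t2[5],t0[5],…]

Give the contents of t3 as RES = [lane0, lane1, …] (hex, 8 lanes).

RES = [ 0x20  0x8e  0xb5  0xb6  0xeb  0x31  0x16  0xf7 ]

→ t0 |b5|16|20|eb|8e|b6|31|f7|
→ t1 |f7|b5|b5|16|16|20|20|eb|
→ t2 |eb|f7|20|16|20|b5|eb|16|
→ t3 |20|8e|b5|b6|eb|31|16|f7|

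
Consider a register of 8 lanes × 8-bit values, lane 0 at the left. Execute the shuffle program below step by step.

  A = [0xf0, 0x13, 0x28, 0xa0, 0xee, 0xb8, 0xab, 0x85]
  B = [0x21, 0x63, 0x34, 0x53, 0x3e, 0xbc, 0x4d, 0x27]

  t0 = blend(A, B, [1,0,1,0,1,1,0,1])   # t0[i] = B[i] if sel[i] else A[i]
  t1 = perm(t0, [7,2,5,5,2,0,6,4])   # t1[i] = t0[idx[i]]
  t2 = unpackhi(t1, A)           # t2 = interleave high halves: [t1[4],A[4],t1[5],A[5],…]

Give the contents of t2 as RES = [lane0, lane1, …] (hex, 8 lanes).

RES = [ 0x34  0xee  0x21  0xb8  0xab  0xab  0x3e  0x85 ]

  t0: 21 13 34 a0 3e bc ab 27
  t1: 27 34 bc bc 34 21 ab 3e
  t2: 34 ee 21 b8 ab ab 3e 85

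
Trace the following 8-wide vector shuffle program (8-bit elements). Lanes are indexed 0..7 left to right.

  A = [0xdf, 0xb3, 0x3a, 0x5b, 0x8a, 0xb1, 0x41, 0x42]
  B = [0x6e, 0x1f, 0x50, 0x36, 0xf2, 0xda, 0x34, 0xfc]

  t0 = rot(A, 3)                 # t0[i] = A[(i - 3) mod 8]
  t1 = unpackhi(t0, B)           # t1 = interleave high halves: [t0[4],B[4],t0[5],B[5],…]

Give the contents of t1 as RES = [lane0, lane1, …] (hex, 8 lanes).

RES = [ 0xb3  0xf2  0x3a  0xda  0x5b  0x34  0x8a  0xfc ]

  t0: b1 41 42 df b3 3a 5b 8a
  t1: b3 f2 3a da 5b 34 8a fc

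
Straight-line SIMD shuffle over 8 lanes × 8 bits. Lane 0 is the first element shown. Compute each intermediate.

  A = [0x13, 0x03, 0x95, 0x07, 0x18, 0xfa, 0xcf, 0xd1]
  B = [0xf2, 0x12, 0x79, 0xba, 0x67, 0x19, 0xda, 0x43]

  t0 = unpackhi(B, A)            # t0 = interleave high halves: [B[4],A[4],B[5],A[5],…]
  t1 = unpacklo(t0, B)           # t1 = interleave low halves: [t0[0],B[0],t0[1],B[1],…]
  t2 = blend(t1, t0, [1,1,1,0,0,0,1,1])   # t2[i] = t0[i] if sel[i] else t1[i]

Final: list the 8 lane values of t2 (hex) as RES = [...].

RES = [0x67, 0x18, 0x19, 0x12, 0x19, 0x79, 0x43, 0xd1]

→ t0 |67|18|19|fa|da|cf|43|d1|
→ t1 |67|f2|18|12|19|79|fa|ba|
→ t2 |67|18|19|12|19|79|43|d1|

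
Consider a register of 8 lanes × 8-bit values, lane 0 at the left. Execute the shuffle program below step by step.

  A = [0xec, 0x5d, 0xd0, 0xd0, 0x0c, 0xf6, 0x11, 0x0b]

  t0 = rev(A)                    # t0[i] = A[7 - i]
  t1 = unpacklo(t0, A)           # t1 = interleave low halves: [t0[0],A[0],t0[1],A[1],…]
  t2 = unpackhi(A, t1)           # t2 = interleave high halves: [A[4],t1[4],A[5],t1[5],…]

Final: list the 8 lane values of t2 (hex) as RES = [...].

RES = [ 0x0c  0xf6  0xf6  0xd0  0x11  0x0c  0x0b  0xd0 ]

  t0: 0b 11 f6 0c d0 d0 5d ec
  t1: 0b ec 11 5d f6 d0 0c d0
  t2: 0c f6 f6 d0 11 0c 0b d0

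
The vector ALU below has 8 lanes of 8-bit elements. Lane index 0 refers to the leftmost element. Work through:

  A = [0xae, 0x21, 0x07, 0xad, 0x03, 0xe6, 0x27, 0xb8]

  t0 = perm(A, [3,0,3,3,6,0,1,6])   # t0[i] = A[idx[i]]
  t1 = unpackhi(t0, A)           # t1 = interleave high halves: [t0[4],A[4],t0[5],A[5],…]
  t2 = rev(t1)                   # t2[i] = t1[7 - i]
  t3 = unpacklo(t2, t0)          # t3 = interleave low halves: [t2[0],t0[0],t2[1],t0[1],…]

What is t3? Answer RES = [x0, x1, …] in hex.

→ t0 |ad|ae|ad|ad|27|ae|21|27|
→ t1 |27|03|ae|e6|21|27|27|b8|
→ t2 |b8|27|27|21|e6|ae|03|27|
→ t3 |b8|ad|27|ae|27|ad|21|ad|

RES = [0xb8, 0xad, 0x27, 0xae, 0x27, 0xad, 0x21, 0xad]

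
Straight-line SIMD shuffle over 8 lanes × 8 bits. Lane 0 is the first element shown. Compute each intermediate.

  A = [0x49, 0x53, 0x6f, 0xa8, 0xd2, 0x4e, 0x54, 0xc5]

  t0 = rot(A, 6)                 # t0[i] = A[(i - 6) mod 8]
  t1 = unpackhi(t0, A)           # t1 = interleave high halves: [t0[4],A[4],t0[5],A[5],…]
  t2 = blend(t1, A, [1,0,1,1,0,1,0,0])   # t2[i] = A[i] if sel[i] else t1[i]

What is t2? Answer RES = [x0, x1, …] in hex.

  t0: 6f a8 d2 4e 54 c5 49 53
  t1: 54 d2 c5 4e 49 54 53 c5
  t2: 49 d2 6f a8 49 4e 53 c5

RES = [ 0x49  0xd2  0x6f  0xa8  0x49  0x4e  0x53  0xc5 ]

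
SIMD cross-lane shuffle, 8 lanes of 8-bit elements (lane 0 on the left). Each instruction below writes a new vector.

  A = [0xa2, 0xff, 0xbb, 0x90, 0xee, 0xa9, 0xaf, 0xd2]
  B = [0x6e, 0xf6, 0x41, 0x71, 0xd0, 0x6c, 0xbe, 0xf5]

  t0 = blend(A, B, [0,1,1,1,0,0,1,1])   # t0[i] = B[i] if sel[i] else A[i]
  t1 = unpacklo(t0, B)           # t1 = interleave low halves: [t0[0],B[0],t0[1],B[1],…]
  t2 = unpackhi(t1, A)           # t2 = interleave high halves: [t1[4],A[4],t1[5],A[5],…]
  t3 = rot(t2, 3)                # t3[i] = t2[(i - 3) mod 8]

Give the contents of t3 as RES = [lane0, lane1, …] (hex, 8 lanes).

RES = [ 0xaf  0x71  0xd2  0x41  0xee  0x41  0xa9  0x71 ]

t0 = [0xa2, 0xf6, 0x41, 0x71, 0xee, 0xa9, 0xbe, 0xf5]
t1 = [0xa2, 0x6e, 0xf6, 0xf6, 0x41, 0x41, 0x71, 0x71]
t2 = [0x41, 0xee, 0x41, 0xa9, 0x71, 0xaf, 0x71, 0xd2]
t3 = [0xaf, 0x71, 0xd2, 0x41, 0xee, 0x41, 0xa9, 0x71]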